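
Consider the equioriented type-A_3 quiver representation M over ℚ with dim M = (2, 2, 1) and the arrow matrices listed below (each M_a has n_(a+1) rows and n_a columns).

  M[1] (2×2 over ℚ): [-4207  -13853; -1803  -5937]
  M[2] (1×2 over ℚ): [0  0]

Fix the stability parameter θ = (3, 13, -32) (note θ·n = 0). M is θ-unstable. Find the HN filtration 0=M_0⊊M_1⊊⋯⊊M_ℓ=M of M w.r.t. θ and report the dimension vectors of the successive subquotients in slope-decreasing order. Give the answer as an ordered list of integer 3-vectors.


Via rank(M_{q-1}∘⋯∘M_p): M ≅ I[1,1], I[1,2], I[2,2], I[3,3].
μ_θ-semistable layers: μ^(1)=13; μ^(2)=3; μ^(3)=-32

((0, 2, 0); (2, 0, 0); (0, 0, 1))


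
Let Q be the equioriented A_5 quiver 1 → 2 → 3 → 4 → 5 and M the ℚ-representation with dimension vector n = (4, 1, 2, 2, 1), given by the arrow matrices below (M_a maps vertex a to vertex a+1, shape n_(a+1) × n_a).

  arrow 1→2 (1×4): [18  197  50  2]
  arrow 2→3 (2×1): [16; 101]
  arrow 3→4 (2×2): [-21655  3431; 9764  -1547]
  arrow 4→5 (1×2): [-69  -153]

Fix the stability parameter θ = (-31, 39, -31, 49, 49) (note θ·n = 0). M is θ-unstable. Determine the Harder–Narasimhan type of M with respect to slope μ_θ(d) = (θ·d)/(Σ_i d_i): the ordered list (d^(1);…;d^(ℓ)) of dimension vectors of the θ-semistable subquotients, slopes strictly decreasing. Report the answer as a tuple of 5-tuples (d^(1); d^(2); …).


Interval decomposition of M: I[1,1]^3, I[1,4], I[3,5].
HN type (ℓ=3): μ^(1)=49; μ^(2)=4; μ^(3)=-31

((0, 0, 0, 2, 1); (0, 1, 1, 0, 0); (4, 0, 1, 0, 0))


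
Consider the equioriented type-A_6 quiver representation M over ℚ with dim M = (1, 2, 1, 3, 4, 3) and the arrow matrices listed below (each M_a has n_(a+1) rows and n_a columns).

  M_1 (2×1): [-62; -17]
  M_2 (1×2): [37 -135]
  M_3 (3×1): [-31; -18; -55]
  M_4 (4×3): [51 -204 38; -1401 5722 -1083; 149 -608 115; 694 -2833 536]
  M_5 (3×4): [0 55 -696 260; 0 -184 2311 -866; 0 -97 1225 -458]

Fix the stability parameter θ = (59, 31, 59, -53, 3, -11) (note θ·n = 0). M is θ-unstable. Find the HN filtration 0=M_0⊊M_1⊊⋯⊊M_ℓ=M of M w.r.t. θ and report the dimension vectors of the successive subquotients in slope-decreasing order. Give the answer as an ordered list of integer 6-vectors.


Interval decomposition of M: I[1,5], I[2,2], I[4,6]^2, I[5,5], I[6,6].
HN type (ℓ=6): μ^(1)=31; μ^(2)=99/5; μ^(3)=3; μ^(4)=-4; μ^(5)=-11; μ^(6)=-53

((0, 1, 0, 0, 0, 0); (1, 1, 1, 1, 1, 0); (0, 0, 0, 0, 1, 0); (0, 0, 0, 0, 2, 2); (0, 0, 0, 0, 0, 1); (0, 0, 0, 2, 0, 0))


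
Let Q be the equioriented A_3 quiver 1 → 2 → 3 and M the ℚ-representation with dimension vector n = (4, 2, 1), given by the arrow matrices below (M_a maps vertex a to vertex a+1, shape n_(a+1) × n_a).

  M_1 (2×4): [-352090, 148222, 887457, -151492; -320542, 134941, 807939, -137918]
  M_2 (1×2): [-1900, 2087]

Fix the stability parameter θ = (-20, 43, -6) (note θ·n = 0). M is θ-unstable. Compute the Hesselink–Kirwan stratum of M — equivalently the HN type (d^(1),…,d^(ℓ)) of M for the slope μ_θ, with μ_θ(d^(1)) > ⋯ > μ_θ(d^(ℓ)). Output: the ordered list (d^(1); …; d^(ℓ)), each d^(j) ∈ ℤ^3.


Via rank(M_{q-1}∘⋯∘M_p): M ≅ I[1,1]^2, I[1,2], I[1,3].
μ_θ-semistable layers: μ^(1)=43; μ^(2)=37/2; μ^(3)=-20

((0, 1, 0); (0, 1, 1); (4, 0, 0))


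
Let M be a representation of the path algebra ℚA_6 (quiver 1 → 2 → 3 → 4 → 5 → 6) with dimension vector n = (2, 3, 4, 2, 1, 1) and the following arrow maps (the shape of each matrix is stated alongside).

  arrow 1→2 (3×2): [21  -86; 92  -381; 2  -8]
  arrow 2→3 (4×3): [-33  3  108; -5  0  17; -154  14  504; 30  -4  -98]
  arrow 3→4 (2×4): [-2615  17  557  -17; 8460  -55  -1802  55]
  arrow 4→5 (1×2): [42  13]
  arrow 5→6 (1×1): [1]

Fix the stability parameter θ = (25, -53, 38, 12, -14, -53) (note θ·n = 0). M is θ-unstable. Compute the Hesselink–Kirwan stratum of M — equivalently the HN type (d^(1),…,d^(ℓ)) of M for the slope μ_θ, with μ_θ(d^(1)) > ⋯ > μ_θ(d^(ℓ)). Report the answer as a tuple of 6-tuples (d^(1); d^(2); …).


Via rank(M_{q-1}∘⋯∘M_p): M ≅ I[1,4], I[1,6], I[2,3], I[3,3].
μ_θ-semistable layers: μ^(1)=38; μ^(2)=25; μ^(3)=-17/4; μ^(4)=-14; μ^(5)=-53

((0, 0, 2, 0, 0, 0); (0, 0, 1, 1, 0, 0); (0, 0, 1, 1, 1, 1); (2, 2, 0, 0, 0, 0); (0, 1, 0, 0, 0, 0))


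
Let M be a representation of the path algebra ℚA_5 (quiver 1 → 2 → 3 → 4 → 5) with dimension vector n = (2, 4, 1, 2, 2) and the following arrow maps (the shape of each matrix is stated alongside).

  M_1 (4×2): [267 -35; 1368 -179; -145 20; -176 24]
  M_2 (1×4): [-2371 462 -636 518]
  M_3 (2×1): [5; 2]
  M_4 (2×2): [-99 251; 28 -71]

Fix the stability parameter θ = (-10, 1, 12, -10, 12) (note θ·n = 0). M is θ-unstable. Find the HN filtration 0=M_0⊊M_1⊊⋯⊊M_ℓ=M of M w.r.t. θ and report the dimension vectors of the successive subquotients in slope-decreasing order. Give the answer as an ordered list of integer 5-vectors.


Interval decomposition of M: I[1,2], I[1,5], I[2,2]^2, I[4,5].
HN type (ℓ=3): μ^(1)=12; μ^(2)=1; μ^(3)=-10

((0, 0, 0, 0, 2); (0, 4, 1, 1, 0); (2, 0, 0, 1, 0))


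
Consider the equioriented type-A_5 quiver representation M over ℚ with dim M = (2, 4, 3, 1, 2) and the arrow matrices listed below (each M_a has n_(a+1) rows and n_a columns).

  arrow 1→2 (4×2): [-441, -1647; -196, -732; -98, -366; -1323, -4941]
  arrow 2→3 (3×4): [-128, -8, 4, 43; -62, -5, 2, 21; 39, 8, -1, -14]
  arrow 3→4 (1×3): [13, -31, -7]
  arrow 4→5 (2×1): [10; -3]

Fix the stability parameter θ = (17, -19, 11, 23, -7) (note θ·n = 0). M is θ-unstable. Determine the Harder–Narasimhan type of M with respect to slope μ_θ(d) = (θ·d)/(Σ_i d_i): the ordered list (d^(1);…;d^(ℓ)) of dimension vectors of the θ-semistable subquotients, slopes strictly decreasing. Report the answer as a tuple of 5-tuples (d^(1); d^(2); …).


Interval decomposition of M: I[1,1], I[1,5], I[2,2], I[2,3]^2, I[5,5].
HN type (ℓ=6): μ^(1)=17; μ^(2)=11; μ^(3)=9; μ^(4)=-1; μ^(5)=-7; μ^(6)=-19

((1, 0, 0, 0, 0); (0, 0, 2, 0, 0); (0, 0, 1, 1, 1); (1, 1, 0, 0, 0); (0, 0, 0, 0, 1); (0, 3, 0, 0, 0))


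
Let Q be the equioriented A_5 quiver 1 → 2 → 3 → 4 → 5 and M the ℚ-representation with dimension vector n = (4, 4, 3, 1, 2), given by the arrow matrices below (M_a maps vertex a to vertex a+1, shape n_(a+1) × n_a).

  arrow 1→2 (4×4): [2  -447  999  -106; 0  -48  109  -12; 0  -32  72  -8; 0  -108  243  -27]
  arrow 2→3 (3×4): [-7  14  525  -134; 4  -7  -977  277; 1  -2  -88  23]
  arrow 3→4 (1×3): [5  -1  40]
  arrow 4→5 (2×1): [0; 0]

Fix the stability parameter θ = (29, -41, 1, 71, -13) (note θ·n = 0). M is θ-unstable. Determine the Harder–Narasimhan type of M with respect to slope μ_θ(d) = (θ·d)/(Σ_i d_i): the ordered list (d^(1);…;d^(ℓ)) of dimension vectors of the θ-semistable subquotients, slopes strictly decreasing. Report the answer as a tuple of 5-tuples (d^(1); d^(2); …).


Barcode: M ≅ I[1,1], I[1,3]^2, I[1,4], I[2,2], I[5,5]^2. HN layers by μ_θ (6 steps, strictly decreasing):
  μ^(1)=71; μ^(2)=29; μ^(3)=1; μ^(4)=-6; μ^(5)=-13; μ^(6)=-41

((0, 0, 0, 1, 0); (1, 0, 0, 0, 0); (0, 0, 3, 0, 0); (3, 3, 0, 0, 0); (0, 0, 0, 0, 2); (0, 1, 0, 0, 0))


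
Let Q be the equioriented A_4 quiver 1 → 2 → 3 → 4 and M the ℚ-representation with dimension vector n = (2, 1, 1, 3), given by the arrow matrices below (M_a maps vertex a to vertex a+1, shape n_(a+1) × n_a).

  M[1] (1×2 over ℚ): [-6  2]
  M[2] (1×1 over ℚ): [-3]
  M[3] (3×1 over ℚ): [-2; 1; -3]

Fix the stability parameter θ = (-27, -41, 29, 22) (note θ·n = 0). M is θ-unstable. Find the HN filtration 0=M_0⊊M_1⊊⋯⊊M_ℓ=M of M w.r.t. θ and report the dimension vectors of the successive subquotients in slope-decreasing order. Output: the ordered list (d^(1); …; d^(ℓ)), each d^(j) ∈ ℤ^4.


Barcode: M ≅ I[1,1], I[1,4], I[4,4]^2. HN layers by μ_θ (4 steps, strictly decreasing):
  μ^(1)=51/2; μ^(2)=22; μ^(3)=-27; μ^(4)=-34

((0, 0, 1, 1); (0, 0, 0, 2); (1, 0, 0, 0); (1, 1, 0, 0))


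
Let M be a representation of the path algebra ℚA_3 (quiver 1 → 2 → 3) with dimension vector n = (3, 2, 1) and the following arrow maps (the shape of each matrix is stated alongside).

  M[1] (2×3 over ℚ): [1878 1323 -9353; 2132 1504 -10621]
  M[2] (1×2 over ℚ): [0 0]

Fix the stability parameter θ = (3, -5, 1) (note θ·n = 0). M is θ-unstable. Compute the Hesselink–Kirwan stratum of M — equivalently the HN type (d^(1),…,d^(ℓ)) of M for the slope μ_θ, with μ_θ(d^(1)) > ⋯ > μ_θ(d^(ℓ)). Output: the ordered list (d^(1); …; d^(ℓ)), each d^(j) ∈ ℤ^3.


Via rank(M_{q-1}∘⋯∘M_p): M ≅ I[1,1], I[1,2]^2, I[3,3].
μ_θ-semistable layers: μ^(1)=3; μ^(2)=1; μ^(3)=-1

((1, 0, 0); (0, 0, 1); (2, 2, 0))


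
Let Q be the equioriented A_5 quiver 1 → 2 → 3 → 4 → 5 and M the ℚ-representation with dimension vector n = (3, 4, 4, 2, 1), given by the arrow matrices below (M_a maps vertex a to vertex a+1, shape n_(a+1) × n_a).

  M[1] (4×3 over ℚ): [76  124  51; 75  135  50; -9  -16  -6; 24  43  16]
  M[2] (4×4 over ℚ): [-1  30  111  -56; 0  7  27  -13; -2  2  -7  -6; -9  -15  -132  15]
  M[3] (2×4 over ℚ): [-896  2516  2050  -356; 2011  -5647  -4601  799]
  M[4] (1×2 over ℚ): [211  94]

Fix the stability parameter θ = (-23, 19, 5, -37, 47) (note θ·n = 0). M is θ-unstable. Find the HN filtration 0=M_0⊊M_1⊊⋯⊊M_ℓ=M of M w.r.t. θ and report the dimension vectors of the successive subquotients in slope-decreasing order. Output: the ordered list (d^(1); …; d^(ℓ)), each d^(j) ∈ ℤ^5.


Via rank(M_{q-1}∘⋯∘M_p): M ≅ I[1,3]^2, I[1,5], I[2,2], I[3,4].
μ_θ-semistable layers: μ^(1)=47; μ^(2)=19; μ^(3)=12; μ^(4)=-13/3; μ^(5)=-16; μ^(6)=-23

((0, 0, 0, 0, 1); (0, 1, 0, 0, 0); (0, 2, 2, 0, 0); (0, 1, 1, 1, 0); (0, 0, 1, 1, 0); (3, 0, 0, 0, 0))


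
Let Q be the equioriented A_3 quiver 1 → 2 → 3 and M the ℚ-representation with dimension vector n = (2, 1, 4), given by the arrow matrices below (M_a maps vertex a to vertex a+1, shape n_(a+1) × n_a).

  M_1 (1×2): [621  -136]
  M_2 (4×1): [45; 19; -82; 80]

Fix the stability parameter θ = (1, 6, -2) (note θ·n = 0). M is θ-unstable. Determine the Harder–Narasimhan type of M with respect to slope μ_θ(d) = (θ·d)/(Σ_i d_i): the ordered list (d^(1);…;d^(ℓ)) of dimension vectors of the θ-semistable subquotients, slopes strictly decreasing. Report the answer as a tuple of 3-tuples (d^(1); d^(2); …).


Interval decomposition of M: I[1,1], I[1,3], I[3,3]^3.
HN type (ℓ=3): μ^(1)=2; μ^(2)=1; μ^(3)=-2

((0, 1, 1); (2, 0, 0); (0, 0, 3))


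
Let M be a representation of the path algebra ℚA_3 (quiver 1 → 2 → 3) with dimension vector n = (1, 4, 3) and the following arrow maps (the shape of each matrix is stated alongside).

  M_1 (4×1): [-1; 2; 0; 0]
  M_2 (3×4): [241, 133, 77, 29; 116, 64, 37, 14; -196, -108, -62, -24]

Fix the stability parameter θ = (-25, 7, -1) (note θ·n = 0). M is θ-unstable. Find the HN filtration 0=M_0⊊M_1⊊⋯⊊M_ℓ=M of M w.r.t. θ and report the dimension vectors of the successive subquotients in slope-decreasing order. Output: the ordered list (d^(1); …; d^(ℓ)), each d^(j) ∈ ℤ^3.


Via rank(M_{q-1}∘⋯∘M_p): M ≅ I[1,3], I[2,2]^2, I[2,3], I[3,3].
μ_θ-semistable layers: μ^(1)=7; μ^(2)=3; μ^(3)=-1; μ^(4)=-25

((0, 2, 0); (0, 2, 2); (0, 0, 1); (1, 0, 0))


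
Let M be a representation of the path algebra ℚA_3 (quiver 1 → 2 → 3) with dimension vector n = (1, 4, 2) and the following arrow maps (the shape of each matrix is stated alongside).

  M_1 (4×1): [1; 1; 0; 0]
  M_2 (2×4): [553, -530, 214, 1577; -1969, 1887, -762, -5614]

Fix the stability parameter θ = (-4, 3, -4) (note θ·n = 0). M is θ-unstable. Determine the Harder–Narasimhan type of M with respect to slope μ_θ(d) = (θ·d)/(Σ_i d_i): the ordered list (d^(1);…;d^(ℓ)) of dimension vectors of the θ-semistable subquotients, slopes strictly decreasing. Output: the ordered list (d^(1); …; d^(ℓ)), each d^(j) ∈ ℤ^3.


Via rank(M_{q-1}∘⋯∘M_p): M ≅ I[1,3], I[2,2]^2, I[2,3].
μ_θ-semistable layers: μ^(1)=3; μ^(2)=-1/2; μ^(3)=-4

((0, 2, 0); (0, 2, 2); (1, 0, 0))


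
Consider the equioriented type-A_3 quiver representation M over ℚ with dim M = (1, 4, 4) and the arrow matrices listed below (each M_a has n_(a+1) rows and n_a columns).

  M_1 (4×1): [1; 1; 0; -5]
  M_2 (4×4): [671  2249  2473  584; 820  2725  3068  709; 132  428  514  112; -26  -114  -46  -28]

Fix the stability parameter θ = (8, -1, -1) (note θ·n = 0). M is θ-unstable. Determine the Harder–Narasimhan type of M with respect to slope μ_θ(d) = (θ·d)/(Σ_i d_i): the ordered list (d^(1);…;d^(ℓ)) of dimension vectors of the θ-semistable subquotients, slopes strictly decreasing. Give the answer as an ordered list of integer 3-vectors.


Via rank(M_{q-1}∘⋯∘M_p): M ≅ I[1,2], I[2,3]^3, I[3,3].
μ_θ-semistable layers: μ^(1)=7/2; μ^(2)=-1

((1, 1, 0); (0, 3, 4))


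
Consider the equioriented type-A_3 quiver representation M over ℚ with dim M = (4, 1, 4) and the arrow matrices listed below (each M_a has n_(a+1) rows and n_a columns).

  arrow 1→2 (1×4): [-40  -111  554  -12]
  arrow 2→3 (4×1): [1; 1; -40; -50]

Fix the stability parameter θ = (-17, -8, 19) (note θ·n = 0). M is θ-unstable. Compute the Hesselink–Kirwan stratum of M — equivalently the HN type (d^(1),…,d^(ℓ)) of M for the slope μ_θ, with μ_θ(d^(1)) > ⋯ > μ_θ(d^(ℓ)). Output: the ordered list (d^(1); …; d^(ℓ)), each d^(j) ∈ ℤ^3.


Interval decomposition of M: I[1,1]^3, I[1,3], I[3,3]^3.
HN type (ℓ=3): μ^(1)=19; μ^(2)=-8; μ^(3)=-17

((0, 0, 4); (0, 1, 0); (4, 0, 0))


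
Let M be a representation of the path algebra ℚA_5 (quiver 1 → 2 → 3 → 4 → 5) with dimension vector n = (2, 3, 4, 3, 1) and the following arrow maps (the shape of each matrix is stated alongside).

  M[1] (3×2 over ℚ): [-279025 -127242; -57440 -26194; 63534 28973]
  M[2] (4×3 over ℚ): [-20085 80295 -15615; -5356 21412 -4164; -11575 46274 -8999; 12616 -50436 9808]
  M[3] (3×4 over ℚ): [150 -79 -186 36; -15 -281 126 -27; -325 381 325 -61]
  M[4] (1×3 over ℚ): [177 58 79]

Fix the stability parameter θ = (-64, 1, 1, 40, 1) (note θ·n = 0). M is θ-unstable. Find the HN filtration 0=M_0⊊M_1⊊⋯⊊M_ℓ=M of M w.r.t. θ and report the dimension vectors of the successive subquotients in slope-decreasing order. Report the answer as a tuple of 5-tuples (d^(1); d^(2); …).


Barcode: M ≅ I[1,2], I[1,4], I[2,5], I[3,3], I[3,4]. HN layers by μ_θ (4 steps, strictly decreasing):
  μ^(1)=40; μ^(2)=41/2; μ^(3)=1; μ^(4)=-64

((0, 0, 0, 2, 0); (0, 0, 0, 1, 1); (0, 3, 4, 0, 0); (2, 0, 0, 0, 0))


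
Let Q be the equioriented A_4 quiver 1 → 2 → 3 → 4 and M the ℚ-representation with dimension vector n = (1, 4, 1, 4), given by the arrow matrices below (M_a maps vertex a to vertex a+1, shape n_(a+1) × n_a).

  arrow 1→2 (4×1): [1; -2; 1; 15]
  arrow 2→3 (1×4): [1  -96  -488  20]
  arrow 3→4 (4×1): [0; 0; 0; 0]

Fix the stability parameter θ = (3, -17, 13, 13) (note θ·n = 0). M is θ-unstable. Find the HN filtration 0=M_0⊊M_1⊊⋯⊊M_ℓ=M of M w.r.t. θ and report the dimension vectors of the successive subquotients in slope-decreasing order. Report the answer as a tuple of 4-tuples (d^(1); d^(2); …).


Barcode: M ≅ I[1,3], I[2,2]^3, I[4,4]^4. HN layers by μ_θ (3 steps, strictly decreasing):
  μ^(1)=13; μ^(2)=-7; μ^(3)=-17

((0, 0, 1, 4); (1, 1, 0, 0); (0, 3, 0, 0))


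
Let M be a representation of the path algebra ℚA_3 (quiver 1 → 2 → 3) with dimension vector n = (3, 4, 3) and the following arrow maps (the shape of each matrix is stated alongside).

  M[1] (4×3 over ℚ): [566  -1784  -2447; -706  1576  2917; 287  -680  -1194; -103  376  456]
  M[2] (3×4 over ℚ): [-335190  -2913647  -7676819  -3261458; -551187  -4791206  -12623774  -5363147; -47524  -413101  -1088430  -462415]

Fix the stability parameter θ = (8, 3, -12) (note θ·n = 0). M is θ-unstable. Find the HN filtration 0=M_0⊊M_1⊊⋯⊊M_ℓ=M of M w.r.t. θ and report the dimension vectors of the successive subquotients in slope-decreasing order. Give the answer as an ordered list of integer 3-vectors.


Interval decomposition of M: I[1,1], I[1,2], I[1,3], I[2,3]^2.
HN type (ℓ=4): μ^(1)=8; μ^(2)=11/2; μ^(3)=-1/3; μ^(4)=-9/2

((1, 0, 0); (1, 1, 0); (1, 1, 1); (0, 2, 2))


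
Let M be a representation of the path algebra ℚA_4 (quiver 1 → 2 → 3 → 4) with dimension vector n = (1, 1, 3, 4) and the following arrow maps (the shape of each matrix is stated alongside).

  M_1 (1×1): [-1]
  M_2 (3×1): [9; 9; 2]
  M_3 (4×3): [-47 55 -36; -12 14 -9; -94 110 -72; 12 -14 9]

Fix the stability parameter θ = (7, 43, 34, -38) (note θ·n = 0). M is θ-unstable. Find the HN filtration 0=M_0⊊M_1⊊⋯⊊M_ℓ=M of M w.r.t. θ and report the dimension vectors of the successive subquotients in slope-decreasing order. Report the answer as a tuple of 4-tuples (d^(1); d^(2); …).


Interval decomposition of M: I[1,3], I[3,4]^2, I[4,4]^2.
HN type (ℓ=4): μ^(1)=77/2; μ^(2)=7; μ^(3)=-2; μ^(4)=-38

((0, 1, 1, 0); (1, 0, 0, 0); (0, 0, 2, 2); (0, 0, 0, 2))


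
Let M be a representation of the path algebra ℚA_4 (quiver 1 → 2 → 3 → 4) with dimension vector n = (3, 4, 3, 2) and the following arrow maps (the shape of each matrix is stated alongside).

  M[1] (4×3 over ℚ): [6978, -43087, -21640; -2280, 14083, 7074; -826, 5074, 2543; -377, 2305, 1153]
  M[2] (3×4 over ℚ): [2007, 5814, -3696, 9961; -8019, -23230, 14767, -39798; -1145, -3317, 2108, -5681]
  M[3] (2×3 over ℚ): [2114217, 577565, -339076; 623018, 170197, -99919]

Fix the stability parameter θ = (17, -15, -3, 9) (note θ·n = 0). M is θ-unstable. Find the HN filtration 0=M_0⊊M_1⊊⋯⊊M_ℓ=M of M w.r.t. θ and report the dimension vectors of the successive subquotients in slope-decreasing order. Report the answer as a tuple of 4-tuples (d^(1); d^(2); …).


Via rank(M_{q-1}∘⋯∘M_p): M ≅ I[1,3], I[1,4]^2, I[2,2].
μ_θ-semistable layers: μ^(1)=9; μ^(2)=-1/3; μ^(3)=-15

((0, 0, 0, 2); (3, 3, 3, 0); (0, 1, 0, 0))


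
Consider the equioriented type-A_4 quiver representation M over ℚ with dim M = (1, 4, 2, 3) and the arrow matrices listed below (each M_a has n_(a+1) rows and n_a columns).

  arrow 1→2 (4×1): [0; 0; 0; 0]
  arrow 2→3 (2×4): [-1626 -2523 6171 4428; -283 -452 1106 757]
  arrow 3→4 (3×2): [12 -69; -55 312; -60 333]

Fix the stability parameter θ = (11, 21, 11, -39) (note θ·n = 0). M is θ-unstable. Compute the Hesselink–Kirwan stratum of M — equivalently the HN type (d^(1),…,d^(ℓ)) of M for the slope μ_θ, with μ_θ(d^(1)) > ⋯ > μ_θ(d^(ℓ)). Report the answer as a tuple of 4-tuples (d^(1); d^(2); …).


Via rank(M_{q-1}∘⋯∘M_p): M ≅ I[1,1], I[2,2]^2, I[2,4]^2, I[4,4].
μ_θ-semistable layers: μ^(1)=21; μ^(2)=11; μ^(3)=-7/3; μ^(4)=-39

((0, 2, 0, 0); (1, 0, 0, 0); (0, 2, 2, 2); (0, 0, 0, 1))


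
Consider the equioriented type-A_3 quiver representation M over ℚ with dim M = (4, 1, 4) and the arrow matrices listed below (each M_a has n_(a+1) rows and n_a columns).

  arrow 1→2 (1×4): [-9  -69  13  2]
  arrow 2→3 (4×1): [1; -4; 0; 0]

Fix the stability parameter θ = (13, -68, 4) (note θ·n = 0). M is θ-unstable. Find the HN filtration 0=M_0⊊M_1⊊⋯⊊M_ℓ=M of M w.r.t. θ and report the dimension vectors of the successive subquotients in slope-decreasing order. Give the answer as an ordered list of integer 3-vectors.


Barcode: M ≅ I[1,1]^3, I[1,3], I[3,3]^3. HN layers by μ_θ (3 steps, strictly decreasing):
  μ^(1)=13; μ^(2)=4; μ^(3)=-55/2

((3, 0, 0); (0, 0, 4); (1, 1, 0))


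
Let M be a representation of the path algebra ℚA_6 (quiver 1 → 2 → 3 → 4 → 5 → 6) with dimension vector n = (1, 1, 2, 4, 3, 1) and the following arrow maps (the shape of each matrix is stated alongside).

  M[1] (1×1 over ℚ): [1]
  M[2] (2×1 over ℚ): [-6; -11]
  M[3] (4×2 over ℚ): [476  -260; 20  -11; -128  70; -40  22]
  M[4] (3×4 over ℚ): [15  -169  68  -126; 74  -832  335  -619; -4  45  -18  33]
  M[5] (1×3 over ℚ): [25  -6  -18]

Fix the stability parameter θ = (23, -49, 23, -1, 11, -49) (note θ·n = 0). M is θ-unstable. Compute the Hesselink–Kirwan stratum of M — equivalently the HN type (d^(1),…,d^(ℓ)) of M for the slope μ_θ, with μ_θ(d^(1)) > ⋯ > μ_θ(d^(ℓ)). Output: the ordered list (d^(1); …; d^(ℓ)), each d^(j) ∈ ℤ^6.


Via rank(M_{q-1}∘⋯∘M_p): M ≅ I[1,6], I[3,5], I[4,4], I[4,5].
μ_θ-semistable layers: μ^(1)=11; μ^(2)=-1; μ^(3)=-4; μ^(4)=-13

((0, 0, 1, 1, 2, 0); (0, 0, 0, 2, 0, 0); (0, 0, 1, 1, 1, 1); (1, 1, 0, 0, 0, 0))


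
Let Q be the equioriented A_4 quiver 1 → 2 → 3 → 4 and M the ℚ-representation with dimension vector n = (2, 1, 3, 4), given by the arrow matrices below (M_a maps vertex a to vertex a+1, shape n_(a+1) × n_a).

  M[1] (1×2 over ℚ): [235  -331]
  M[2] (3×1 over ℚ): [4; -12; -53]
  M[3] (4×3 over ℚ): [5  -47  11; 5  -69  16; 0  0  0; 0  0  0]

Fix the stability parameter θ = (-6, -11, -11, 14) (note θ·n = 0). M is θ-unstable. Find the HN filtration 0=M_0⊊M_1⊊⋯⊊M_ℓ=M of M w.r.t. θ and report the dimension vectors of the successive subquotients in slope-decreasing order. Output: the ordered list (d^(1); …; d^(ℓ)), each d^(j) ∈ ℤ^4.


Via rank(M_{q-1}∘⋯∘M_p): M ≅ I[1,1], I[1,4], I[3,3], I[3,4], I[4,4]^2.
μ_θ-semistable layers: μ^(1)=14; μ^(2)=-6; μ^(3)=-28/3; μ^(4)=-11

((0, 0, 0, 4); (1, 0, 0, 0); (1, 1, 1, 0); (0, 0, 2, 0))


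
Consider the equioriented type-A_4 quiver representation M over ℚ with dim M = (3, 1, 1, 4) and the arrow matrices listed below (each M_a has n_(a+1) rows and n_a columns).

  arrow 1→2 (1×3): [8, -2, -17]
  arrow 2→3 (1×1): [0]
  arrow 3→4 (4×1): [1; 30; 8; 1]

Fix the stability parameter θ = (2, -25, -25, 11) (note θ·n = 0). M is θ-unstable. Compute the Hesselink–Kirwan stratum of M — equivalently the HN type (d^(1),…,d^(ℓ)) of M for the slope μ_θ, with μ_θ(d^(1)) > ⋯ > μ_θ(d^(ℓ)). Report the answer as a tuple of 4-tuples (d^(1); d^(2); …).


Via rank(M_{q-1}∘⋯∘M_p): M ≅ I[1,1]^2, I[1,2], I[3,4], I[4,4]^3.
μ_θ-semistable layers: μ^(1)=11; μ^(2)=2; μ^(3)=-23/2; μ^(4)=-25

((0, 0, 0, 4); (2, 0, 0, 0); (1, 1, 0, 0); (0, 0, 1, 0))


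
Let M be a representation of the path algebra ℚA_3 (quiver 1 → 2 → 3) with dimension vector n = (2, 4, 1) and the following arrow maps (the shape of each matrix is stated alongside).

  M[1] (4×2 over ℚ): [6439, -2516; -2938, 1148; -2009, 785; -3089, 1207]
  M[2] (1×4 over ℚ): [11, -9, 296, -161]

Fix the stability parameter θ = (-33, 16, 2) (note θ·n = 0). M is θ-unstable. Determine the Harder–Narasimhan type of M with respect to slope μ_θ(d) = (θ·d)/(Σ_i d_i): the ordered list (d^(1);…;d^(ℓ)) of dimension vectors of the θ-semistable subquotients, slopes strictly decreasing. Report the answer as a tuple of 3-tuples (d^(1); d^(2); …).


Interval decomposition of M: I[1,2], I[1,3], I[2,2]^2.
HN type (ℓ=3): μ^(1)=16; μ^(2)=9; μ^(3)=-33

((0, 3, 0); (0, 1, 1); (2, 0, 0))


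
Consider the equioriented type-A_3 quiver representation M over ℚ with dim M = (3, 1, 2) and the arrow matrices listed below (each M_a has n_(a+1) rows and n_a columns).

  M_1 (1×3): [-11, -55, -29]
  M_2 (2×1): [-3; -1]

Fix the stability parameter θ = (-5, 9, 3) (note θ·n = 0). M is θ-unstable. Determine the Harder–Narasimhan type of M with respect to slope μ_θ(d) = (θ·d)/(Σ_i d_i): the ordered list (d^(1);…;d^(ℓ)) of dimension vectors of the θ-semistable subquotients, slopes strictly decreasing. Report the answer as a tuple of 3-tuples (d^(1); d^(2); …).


Barcode: M ≅ I[1,1]^2, I[1,3], I[3,3]. HN layers by μ_θ (3 steps, strictly decreasing):
  μ^(1)=6; μ^(2)=3; μ^(3)=-5

((0, 1, 1); (0, 0, 1); (3, 0, 0))


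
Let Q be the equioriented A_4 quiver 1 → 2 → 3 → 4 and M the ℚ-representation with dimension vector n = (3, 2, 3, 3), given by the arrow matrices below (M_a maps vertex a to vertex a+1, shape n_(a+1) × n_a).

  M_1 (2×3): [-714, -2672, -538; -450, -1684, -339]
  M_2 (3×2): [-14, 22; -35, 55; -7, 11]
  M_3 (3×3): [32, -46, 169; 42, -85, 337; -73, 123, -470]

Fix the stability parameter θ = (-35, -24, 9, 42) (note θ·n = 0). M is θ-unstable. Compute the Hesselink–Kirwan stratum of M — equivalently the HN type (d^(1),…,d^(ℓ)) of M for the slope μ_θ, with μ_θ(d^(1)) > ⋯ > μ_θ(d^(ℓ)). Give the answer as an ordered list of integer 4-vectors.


Via rank(M_{q-1}∘⋯∘M_p): M ≅ I[1,1], I[1,2], I[1,4], I[3,4]^2.
μ_θ-semistable layers: μ^(1)=42; μ^(2)=9; μ^(3)=-24; μ^(4)=-35

((0, 0, 0, 3); (0, 0, 3, 0); (0, 2, 0, 0); (3, 0, 0, 0))


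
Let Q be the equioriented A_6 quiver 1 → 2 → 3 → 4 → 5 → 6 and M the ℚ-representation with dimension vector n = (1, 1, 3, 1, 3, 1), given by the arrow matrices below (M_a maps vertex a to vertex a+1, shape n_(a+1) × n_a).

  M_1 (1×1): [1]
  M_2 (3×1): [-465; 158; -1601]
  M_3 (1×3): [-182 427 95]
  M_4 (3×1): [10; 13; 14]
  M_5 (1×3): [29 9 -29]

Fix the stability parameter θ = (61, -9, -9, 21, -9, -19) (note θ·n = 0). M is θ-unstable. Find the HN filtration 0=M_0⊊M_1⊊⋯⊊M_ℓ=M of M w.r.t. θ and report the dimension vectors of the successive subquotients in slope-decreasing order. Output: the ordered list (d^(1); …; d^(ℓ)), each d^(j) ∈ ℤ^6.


Barcode: M ≅ I[1,6], I[3,3]^2, I[5,5]^2. HN layers by μ_θ (2 steps, strictly decreasing):
  μ^(1)=6; μ^(2)=-9

((1, 1, 1, 1, 1, 1); (0, 0, 2, 0, 2, 0))


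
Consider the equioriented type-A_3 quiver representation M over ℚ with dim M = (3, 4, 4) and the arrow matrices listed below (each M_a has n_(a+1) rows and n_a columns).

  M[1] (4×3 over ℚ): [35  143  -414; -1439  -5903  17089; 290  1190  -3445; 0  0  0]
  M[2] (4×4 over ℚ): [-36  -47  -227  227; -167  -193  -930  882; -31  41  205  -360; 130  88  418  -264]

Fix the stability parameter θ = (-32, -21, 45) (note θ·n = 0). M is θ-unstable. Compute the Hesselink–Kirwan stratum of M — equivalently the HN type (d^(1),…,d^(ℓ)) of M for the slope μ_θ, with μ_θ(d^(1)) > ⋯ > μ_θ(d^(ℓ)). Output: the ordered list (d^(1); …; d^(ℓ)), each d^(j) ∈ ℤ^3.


Barcode: M ≅ I[1,1], I[1,3]^2, I[2,3]^2. HN layers by μ_θ (3 steps, strictly decreasing):
  μ^(1)=45; μ^(2)=-21; μ^(3)=-32

((0, 0, 4); (0, 4, 0); (3, 0, 0))


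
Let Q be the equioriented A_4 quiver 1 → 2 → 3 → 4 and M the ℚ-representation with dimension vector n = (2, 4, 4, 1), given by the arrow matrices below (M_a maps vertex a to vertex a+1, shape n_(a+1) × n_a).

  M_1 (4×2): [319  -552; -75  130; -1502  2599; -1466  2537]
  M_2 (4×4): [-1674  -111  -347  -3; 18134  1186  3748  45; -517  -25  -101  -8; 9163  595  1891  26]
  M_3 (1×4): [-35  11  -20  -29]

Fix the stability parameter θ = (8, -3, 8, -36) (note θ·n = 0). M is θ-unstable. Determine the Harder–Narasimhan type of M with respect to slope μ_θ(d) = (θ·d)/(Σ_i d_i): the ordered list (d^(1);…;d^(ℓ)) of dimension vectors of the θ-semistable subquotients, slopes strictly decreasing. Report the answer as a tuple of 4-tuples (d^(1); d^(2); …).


Barcode: M ≅ I[1,3], I[1,4], I[2,2], I[2,3], I[3,3]. HN layers by μ_θ (4 steps, strictly decreasing):
  μ^(1)=8; μ^(2)=5/2; μ^(3)=-3; μ^(4)=-23/4

((0, 0, 3, 0); (1, 1, 0, 0); (0, 2, 0, 0); (1, 1, 1, 1))


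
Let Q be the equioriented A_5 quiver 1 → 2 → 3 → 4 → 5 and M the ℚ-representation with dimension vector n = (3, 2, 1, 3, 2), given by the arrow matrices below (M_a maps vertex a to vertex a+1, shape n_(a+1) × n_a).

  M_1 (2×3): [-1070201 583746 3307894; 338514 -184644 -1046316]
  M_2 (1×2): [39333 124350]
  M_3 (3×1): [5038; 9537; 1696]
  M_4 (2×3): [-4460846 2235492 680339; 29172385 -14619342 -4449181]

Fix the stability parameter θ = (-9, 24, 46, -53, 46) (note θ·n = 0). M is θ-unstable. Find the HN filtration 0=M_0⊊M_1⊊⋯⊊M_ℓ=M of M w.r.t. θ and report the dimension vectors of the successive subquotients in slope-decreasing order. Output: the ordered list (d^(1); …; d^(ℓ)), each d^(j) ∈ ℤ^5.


Interval decomposition of M: I[1,1]^2, I[1,4], I[2,2], I[4,5]^2.
HN type (ℓ=5): μ^(1)=46; μ^(2)=24; μ^(3)=17/3; μ^(4)=-9; μ^(5)=-53

((0, 0, 0, 0, 2); (0, 1, 0, 0, 0); (0, 1, 1, 1, 0); (3, 0, 0, 0, 0); (0, 0, 0, 2, 0))


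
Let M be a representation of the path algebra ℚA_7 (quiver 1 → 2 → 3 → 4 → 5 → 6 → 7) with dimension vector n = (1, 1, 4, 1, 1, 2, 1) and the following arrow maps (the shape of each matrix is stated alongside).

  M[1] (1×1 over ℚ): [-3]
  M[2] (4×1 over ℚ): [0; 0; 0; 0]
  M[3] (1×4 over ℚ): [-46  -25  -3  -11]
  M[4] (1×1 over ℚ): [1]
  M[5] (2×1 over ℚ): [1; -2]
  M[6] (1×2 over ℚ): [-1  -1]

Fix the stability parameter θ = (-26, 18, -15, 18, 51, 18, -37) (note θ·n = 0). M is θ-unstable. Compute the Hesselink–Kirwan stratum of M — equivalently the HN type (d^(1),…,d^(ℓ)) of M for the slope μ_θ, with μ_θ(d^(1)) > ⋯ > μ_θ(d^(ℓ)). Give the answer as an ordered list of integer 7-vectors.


Via rank(M_{q-1}∘⋯∘M_p): M ≅ I[1,2], I[3,3]^3, I[3,7], I[6,6].
μ_θ-semistable layers: μ^(1)=18; μ^(2)=25/2; μ^(3)=-15; μ^(4)=-26

((0, 1, 0, 0, 0, 1, 0); (0, 0, 0, 1, 1, 1, 1); (0, 0, 4, 0, 0, 0, 0); (1, 0, 0, 0, 0, 0, 0))


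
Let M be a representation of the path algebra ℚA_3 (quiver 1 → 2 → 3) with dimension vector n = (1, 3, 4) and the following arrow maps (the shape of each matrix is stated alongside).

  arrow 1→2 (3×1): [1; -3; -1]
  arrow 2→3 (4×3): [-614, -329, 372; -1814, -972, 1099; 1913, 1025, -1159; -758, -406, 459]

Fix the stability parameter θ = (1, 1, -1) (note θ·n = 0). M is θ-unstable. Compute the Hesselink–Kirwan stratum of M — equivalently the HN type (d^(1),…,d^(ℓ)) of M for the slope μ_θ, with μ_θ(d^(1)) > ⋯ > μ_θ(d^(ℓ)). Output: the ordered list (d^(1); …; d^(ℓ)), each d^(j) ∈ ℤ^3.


Barcode: M ≅ I[1,3], I[2,3]^2, I[3,3]. HN layers by μ_θ (3 steps, strictly decreasing):
  μ^(1)=1/3; μ^(2)=0; μ^(3)=-1

((1, 1, 1); (0, 2, 2); (0, 0, 1))


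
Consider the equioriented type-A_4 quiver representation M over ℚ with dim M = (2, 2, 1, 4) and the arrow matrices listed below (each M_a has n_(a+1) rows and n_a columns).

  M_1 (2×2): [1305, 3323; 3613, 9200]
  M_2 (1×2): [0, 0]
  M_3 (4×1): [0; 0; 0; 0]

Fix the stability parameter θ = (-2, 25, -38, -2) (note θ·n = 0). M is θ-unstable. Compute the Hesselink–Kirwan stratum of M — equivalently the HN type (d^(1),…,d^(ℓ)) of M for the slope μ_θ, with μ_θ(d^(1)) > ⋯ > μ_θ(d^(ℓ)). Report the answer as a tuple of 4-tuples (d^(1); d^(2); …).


Via rank(M_{q-1}∘⋯∘M_p): M ≅ I[1,2]^2, I[3,3], I[4,4]^4.
μ_θ-semistable layers: μ^(1)=25; μ^(2)=-2; μ^(3)=-38

((0, 2, 0, 0); (2, 0, 0, 4); (0, 0, 1, 0))


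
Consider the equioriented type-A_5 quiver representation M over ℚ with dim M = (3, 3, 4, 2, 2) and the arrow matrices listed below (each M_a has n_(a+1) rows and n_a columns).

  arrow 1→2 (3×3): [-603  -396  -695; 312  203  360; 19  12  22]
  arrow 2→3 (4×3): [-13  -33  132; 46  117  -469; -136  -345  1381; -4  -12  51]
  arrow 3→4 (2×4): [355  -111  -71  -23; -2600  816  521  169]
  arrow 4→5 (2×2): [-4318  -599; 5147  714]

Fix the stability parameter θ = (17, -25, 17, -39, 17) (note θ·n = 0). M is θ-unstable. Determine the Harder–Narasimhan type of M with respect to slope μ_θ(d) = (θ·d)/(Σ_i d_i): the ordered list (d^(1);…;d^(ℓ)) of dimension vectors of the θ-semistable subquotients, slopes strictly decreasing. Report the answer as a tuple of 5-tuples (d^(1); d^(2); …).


Interval decomposition of M: I[1,3], I[1,5]^2, I[3,3].
HN type (ℓ=3): μ^(1)=17; μ^(2)=-4; μ^(3)=-15/2

((0, 0, 2, 0, 2); (1, 1, 0, 0, 0); (2, 2, 2, 2, 0))


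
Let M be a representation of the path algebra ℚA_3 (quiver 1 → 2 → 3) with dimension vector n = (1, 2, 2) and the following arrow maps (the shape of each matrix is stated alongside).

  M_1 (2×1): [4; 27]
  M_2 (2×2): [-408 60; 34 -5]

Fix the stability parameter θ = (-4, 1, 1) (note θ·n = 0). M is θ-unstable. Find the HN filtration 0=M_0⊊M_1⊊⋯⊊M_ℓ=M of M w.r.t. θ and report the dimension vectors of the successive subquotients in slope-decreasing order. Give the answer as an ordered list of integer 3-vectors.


Barcode: M ≅ I[1,3], I[2,2], I[3,3]. HN layers by μ_θ (2 steps, strictly decreasing):
  μ^(1)=1; μ^(2)=-4

((0, 2, 2); (1, 0, 0))


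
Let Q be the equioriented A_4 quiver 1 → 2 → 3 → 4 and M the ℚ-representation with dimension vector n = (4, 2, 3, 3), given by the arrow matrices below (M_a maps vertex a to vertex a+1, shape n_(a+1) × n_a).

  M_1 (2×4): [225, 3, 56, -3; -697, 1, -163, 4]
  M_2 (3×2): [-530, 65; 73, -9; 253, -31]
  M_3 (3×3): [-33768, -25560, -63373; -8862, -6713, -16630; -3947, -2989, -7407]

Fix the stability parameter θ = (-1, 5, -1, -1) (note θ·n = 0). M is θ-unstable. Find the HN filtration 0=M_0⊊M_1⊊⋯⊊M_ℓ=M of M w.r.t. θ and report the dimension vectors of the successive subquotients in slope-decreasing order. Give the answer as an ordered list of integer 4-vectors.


Barcode: M ≅ I[1,1]^2, I[1,4]^2, I[3,4]. HN layers by μ_θ (2 steps, strictly decreasing):
  μ^(1)=1; μ^(2)=-1

((0, 2, 2, 2); (4, 0, 1, 1))


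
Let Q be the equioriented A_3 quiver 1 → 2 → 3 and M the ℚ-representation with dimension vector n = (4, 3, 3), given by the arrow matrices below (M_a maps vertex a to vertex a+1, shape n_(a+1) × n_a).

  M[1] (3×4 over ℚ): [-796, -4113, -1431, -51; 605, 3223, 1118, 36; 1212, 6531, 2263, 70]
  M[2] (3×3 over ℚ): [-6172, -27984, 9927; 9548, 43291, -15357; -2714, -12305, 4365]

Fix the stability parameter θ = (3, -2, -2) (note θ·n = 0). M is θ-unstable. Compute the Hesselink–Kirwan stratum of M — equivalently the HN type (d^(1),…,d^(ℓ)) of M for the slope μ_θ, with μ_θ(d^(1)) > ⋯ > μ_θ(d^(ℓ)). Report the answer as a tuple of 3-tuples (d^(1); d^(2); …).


Barcode: M ≅ I[1,1], I[1,3]^3. HN layers by μ_θ (2 steps, strictly decreasing):
  μ^(1)=3; μ^(2)=-1/3

((1, 0, 0); (3, 3, 3))


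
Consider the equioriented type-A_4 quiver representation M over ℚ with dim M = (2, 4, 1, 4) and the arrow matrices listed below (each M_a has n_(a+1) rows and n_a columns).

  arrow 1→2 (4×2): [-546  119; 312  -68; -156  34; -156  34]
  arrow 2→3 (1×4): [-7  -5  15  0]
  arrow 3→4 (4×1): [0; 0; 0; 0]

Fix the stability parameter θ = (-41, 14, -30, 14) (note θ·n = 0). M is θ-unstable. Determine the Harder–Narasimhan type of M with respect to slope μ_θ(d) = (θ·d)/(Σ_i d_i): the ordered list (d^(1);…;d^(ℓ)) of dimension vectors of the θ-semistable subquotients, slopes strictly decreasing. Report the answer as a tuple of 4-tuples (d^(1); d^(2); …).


Barcode: M ≅ I[1,1], I[1,3], I[2,2]^3, I[4,4]^4. HN layers by μ_θ (3 steps, strictly decreasing):
  μ^(1)=14; μ^(2)=-8; μ^(3)=-41

((0, 3, 0, 4); (0, 1, 1, 0); (2, 0, 0, 0))


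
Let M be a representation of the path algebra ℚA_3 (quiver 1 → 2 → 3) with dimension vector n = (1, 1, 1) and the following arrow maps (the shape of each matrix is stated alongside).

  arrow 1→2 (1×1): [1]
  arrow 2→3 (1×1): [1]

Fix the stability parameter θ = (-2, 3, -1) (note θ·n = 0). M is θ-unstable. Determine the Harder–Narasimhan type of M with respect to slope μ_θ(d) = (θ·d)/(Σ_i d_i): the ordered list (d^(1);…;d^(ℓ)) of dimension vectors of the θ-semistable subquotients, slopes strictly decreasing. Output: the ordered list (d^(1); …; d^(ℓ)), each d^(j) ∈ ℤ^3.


Via rank(M_{q-1}∘⋯∘M_p): M ≅ I[1,3].
μ_θ-semistable layers: μ^(1)=1; μ^(2)=-2

((0, 1, 1); (1, 0, 0))


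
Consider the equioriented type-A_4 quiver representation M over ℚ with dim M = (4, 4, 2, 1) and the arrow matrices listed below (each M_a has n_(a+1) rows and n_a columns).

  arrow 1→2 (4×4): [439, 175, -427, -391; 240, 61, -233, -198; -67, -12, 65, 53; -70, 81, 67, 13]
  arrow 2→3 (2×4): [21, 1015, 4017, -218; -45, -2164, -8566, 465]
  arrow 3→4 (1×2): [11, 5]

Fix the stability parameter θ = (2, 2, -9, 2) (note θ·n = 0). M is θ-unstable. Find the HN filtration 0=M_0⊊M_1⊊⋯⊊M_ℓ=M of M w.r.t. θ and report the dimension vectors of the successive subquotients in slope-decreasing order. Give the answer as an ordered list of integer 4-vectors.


Barcode: M ≅ I[1,2]^2, I[1,3], I[1,4]. HN layers by μ_θ (2 steps, strictly decreasing):
  μ^(1)=2; μ^(2)=-5/3

((2, 2, 0, 1); (2, 2, 2, 0))


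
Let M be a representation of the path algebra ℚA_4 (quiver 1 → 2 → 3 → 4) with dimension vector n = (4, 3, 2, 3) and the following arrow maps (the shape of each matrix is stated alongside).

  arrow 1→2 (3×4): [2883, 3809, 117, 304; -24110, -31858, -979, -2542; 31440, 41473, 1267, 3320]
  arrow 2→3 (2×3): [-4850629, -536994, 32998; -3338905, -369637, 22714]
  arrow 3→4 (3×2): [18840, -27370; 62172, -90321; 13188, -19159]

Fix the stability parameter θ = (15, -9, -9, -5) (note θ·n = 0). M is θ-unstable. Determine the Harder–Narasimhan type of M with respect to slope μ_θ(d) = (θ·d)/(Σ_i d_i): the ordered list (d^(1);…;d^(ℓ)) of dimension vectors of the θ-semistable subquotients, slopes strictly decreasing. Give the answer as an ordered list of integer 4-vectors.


Via rank(M_{q-1}∘⋯∘M_p): M ≅ I[1,1], I[1,2], I[1,3], I[1,4], I[4,4]^2.
μ_θ-semistable layers: μ^(1)=15; μ^(2)=3; μ^(3)=-1; μ^(4)=-2; μ^(5)=-5

((1, 0, 0, 0); (1, 1, 0, 0); (1, 1, 1, 0); (1, 1, 1, 1); (0, 0, 0, 2))


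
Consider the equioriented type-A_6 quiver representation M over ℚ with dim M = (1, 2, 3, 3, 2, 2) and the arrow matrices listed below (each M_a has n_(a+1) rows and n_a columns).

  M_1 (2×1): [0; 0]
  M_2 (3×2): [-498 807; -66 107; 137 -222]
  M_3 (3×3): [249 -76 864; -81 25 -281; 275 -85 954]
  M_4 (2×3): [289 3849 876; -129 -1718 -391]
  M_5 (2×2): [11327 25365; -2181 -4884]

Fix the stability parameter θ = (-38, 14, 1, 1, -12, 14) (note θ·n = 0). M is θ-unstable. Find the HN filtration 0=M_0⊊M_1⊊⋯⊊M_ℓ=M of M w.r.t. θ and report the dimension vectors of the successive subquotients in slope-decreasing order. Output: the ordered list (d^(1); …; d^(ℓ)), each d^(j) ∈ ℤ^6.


Via rank(M_{q-1}∘⋯∘M_p): M ≅ I[1,1], I[2,6]^2, I[3,4].
μ_θ-semistable layers: μ^(1)=14; μ^(2)=1; μ^(3)=-38

((0, 0, 0, 0, 0, 2); (0, 2, 3, 3, 2, 0); (1, 0, 0, 0, 0, 0))


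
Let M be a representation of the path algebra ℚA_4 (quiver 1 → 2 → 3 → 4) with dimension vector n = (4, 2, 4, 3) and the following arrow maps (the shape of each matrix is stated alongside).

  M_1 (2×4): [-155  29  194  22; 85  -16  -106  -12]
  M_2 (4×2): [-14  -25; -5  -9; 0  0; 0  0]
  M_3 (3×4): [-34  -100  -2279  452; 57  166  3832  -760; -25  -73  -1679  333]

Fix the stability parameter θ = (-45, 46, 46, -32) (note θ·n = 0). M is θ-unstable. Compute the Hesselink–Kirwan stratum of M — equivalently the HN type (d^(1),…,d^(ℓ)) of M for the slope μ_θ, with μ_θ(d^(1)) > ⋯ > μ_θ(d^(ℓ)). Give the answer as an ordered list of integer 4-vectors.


Via rank(M_{q-1}∘⋯∘M_p): M ≅ I[1,1]^2, I[1,4]^2, I[3,3], I[3,4].
μ_θ-semistable layers: μ^(1)=46; μ^(2)=20; μ^(3)=7; μ^(4)=-45

((0, 0, 1, 0); (0, 2, 2, 2); (0, 0, 1, 1); (4, 0, 0, 0))


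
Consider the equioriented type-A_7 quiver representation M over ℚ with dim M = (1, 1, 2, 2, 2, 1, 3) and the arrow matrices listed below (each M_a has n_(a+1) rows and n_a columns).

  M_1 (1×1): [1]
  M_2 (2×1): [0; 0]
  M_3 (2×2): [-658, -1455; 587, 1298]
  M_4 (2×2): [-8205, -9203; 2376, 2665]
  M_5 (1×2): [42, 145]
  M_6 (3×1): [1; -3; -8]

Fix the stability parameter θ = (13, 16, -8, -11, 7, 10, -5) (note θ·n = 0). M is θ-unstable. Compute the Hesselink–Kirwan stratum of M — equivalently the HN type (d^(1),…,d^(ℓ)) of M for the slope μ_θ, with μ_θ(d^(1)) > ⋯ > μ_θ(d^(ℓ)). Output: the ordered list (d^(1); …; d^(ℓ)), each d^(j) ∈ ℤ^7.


Barcode: M ≅ I[1,2], I[3,5], I[3,7], I[7,7]^2. HN layers by μ_θ (6 steps, strictly decreasing):
  μ^(1)=16; μ^(2)=13; μ^(3)=7; μ^(4)=4; μ^(5)=-5; μ^(6)=-19/2

((0, 1, 0, 0, 0, 0, 0); (1, 0, 0, 0, 0, 0, 0); (0, 0, 0, 0, 1, 0, 0); (0, 0, 0, 0, 1, 1, 1); (0, 0, 0, 0, 0, 0, 2); (0, 0, 2, 2, 0, 0, 0))
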